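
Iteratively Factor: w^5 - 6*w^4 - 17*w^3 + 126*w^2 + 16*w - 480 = (w + 2)*(w^4 - 8*w^3 - w^2 + 128*w - 240) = (w + 2)*(w + 4)*(w^3 - 12*w^2 + 47*w - 60) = (w - 3)*(w + 2)*(w + 4)*(w^2 - 9*w + 20) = (w - 4)*(w - 3)*(w + 2)*(w + 4)*(w - 5)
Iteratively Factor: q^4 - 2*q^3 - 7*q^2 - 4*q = (q)*(q^3 - 2*q^2 - 7*q - 4) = q*(q - 4)*(q^2 + 2*q + 1) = q*(q - 4)*(q + 1)*(q + 1)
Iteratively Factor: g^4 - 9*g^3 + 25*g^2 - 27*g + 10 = (g - 5)*(g^3 - 4*g^2 + 5*g - 2) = (g - 5)*(g - 2)*(g^2 - 2*g + 1) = (g - 5)*(g - 2)*(g - 1)*(g - 1)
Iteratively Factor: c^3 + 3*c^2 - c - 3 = (c - 1)*(c^2 + 4*c + 3) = (c - 1)*(c + 3)*(c + 1)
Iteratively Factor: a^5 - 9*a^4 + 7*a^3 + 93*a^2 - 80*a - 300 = (a - 5)*(a^4 - 4*a^3 - 13*a^2 + 28*a + 60) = (a - 5)*(a + 2)*(a^3 - 6*a^2 - a + 30) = (a - 5)*(a + 2)^2*(a^2 - 8*a + 15) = (a - 5)^2*(a + 2)^2*(a - 3)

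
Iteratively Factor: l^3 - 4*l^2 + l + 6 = (l - 3)*(l^2 - l - 2) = (l - 3)*(l + 1)*(l - 2)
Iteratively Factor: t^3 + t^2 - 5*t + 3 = (t - 1)*(t^2 + 2*t - 3) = (t - 1)*(t + 3)*(t - 1)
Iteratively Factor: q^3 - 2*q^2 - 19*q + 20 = (q - 1)*(q^2 - q - 20) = (q - 5)*(q - 1)*(q + 4)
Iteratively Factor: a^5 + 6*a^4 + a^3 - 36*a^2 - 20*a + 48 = (a + 4)*(a^4 + 2*a^3 - 7*a^2 - 8*a + 12) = (a + 3)*(a + 4)*(a^3 - a^2 - 4*a + 4) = (a + 2)*(a + 3)*(a + 4)*(a^2 - 3*a + 2) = (a - 1)*(a + 2)*(a + 3)*(a + 4)*(a - 2)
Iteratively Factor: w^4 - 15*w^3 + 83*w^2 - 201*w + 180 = (w - 3)*(w^3 - 12*w^2 + 47*w - 60) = (w - 4)*(w - 3)*(w^2 - 8*w + 15) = (w - 5)*(w - 4)*(w - 3)*(w - 3)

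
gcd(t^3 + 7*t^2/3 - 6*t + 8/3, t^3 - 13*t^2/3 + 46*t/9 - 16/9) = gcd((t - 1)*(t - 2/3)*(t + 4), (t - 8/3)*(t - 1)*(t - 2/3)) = t^2 - 5*t/3 + 2/3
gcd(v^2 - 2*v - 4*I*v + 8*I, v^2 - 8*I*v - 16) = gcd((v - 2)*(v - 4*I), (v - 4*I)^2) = v - 4*I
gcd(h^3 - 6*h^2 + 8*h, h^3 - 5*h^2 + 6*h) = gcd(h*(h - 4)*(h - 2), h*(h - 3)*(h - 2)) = h^2 - 2*h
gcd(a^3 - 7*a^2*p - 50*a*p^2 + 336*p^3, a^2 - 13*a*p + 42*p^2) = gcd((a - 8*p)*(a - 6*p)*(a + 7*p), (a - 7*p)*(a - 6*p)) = -a + 6*p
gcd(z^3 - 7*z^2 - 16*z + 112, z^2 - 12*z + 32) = z - 4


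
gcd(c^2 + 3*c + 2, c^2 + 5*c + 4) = c + 1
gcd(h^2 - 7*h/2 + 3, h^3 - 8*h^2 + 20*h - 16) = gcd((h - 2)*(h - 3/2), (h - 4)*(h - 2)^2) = h - 2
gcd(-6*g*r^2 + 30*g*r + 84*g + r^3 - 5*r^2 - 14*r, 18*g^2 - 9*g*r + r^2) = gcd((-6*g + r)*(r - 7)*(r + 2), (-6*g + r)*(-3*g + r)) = -6*g + r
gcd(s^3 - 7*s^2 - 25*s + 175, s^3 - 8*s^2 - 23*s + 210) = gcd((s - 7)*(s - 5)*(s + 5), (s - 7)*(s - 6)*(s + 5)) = s^2 - 2*s - 35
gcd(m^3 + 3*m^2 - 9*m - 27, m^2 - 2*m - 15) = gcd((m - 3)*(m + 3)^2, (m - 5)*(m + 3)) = m + 3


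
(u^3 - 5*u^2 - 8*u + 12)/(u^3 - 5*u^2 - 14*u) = (u^2 - 7*u + 6)/(u*(u - 7))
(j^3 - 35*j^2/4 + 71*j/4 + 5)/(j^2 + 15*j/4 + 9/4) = (4*j^3 - 35*j^2 + 71*j + 20)/(4*j^2 + 15*j + 9)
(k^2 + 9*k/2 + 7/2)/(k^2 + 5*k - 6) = (2*k^2 + 9*k + 7)/(2*(k^2 + 5*k - 6))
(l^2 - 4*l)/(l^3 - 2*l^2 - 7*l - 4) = l/(l^2 + 2*l + 1)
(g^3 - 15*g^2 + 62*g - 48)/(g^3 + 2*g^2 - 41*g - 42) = (g^2 - 9*g + 8)/(g^2 + 8*g + 7)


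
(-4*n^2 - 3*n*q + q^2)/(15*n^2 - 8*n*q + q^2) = (-4*n^2 - 3*n*q + q^2)/(15*n^2 - 8*n*q + q^2)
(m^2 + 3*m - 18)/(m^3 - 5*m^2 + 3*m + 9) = (m + 6)/(m^2 - 2*m - 3)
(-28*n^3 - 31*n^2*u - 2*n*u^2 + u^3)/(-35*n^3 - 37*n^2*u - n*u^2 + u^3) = (4*n + u)/(5*n + u)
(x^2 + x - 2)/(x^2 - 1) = (x + 2)/(x + 1)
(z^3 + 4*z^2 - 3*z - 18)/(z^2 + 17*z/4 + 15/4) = 4*(z^2 + z - 6)/(4*z + 5)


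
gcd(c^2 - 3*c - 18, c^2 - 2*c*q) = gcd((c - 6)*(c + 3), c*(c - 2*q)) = 1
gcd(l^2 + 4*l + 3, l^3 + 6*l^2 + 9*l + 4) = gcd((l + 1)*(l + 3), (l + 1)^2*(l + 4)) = l + 1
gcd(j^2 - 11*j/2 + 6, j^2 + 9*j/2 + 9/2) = 1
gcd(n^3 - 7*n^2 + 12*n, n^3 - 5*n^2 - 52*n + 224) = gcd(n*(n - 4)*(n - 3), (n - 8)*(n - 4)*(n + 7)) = n - 4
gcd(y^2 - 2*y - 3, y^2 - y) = 1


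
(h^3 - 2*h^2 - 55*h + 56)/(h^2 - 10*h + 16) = (h^2 + 6*h - 7)/(h - 2)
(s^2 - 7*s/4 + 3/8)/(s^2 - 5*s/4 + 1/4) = (s - 3/2)/(s - 1)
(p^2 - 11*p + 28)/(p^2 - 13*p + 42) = (p - 4)/(p - 6)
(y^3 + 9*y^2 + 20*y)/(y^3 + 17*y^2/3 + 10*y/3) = 3*(y + 4)/(3*y + 2)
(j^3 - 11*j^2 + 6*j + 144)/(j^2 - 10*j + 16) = (j^2 - 3*j - 18)/(j - 2)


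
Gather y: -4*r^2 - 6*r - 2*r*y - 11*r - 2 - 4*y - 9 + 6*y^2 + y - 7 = -4*r^2 - 17*r + 6*y^2 + y*(-2*r - 3) - 18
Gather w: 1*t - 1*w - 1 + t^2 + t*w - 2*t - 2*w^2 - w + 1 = t^2 - t - 2*w^2 + w*(t - 2)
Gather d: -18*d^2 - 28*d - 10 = -18*d^2 - 28*d - 10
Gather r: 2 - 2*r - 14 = -2*r - 12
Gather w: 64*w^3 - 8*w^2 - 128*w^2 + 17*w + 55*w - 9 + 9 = 64*w^3 - 136*w^2 + 72*w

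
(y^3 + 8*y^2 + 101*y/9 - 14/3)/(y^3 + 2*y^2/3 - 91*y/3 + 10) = (y + 7/3)/(y - 5)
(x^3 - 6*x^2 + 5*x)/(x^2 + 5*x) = (x^2 - 6*x + 5)/(x + 5)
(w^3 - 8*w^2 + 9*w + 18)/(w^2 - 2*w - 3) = w - 6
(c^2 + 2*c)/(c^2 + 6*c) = (c + 2)/(c + 6)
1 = 1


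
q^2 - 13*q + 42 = (q - 7)*(q - 6)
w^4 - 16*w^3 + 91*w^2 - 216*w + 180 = (w - 6)*(w - 5)*(w - 3)*(w - 2)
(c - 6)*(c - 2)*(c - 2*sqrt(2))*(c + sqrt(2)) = c^4 - 8*c^3 - sqrt(2)*c^3 + 8*c^2 + 8*sqrt(2)*c^2 - 12*sqrt(2)*c + 32*c - 48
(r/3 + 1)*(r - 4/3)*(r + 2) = r^3/3 + 11*r^2/9 - 2*r/9 - 8/3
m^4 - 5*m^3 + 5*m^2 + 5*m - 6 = (m - 3)*(m - 2)*(m - 1)*(m + 1)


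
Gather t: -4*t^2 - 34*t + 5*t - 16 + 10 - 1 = -4*t^2 - 29*t - 7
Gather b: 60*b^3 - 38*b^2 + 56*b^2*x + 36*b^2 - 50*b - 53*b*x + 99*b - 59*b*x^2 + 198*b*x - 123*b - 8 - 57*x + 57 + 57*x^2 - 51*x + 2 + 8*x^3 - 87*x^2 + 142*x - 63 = 60*b^3 + b^2*(56*x - 2) + b*(-59*x^2 + 145*x - 74) + 8*x^3 - 30*x^2 + 34*x - 12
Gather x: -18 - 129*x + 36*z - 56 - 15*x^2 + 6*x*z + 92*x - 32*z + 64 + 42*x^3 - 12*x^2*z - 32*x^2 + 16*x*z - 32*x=42*x^3 + x^2*(-12*z - 47) + x*(22*z - 69) + 4*z - 10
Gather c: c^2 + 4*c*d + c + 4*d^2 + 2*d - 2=c^2 + c*(4*d + 1) + 4*d^2 + 2*d - 2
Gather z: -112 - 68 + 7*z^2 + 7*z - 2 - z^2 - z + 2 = 6*z^2 + 6*z - 180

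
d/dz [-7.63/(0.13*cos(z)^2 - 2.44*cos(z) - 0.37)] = (18.6172 - 1.9838*cos(z))*sin(z)/(-0.13*cos(z)^2 + 2.44*cos(z) + 0.37)^2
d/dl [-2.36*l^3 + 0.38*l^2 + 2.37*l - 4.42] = -7.08*l^2 + 0.76*l + 2.37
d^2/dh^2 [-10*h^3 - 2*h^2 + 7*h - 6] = -60*h - 4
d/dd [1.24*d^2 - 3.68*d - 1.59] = 2.48*d - 3.68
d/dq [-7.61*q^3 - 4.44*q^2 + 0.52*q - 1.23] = -22.83*q^2 - 8.88*q + 0.52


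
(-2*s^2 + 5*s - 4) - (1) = -2*s^2 + 5*s - 5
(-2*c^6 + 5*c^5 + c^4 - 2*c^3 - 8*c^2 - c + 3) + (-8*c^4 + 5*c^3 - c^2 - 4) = -2*c^6 + 5*c^5 - 7*c^4 + 3*c^3 - 9*c^2 - c - 1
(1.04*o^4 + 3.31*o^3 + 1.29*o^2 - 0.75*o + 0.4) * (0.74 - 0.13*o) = -0.1352*o^5 + 0.3393*o^4 + 2.2817*o^3 + 1.0521*o^2 - 0.607*o + 0.296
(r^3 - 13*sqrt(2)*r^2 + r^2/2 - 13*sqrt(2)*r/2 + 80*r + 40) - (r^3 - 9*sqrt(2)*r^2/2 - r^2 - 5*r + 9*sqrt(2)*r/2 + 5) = -17*sqrt(2)*r^2/2 + 3*r^2/2 - 11*sqrt(2)*r + 85*r + 35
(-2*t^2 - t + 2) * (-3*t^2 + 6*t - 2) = 6*t^4 - 9*t^3 - 8*t^2 + 14*t - 4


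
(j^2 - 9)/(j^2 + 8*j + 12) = (j^2 - 9)/(j^2 + 8*j + 12)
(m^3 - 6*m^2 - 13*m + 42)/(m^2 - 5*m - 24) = (m^2 - 9*m + 14)/(m - 8)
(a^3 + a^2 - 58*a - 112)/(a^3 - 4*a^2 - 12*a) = (a^2 - a - 56)/(a*(a - 6))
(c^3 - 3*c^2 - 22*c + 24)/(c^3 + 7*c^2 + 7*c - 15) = (c^2 - 2*c - 24)/(c^2 + 8*c + 15)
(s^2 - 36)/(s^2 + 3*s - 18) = (s - 6)/(s - 3)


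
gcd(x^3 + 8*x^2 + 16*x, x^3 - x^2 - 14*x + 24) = x + 4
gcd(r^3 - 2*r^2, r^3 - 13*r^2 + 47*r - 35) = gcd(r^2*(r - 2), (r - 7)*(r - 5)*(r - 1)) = 1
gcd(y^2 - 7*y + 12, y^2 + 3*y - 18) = y - 3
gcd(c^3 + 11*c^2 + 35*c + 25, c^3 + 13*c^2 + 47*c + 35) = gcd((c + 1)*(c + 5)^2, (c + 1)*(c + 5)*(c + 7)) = c^2 + 6*c + 5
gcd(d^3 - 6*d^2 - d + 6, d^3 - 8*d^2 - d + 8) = d^2 - 1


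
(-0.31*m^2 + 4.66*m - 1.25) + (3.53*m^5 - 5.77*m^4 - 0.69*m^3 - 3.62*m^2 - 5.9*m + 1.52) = 3.53*m^5 - 5.77*m^4 - 0.69*m^3 - 3.93*m^2 - 1.24*m + 0.27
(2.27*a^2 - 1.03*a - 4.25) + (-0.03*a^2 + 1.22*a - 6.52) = 2.24*a^2 + 0.19*a - 10.77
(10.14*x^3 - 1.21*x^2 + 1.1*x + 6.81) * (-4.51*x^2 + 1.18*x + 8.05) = -45.7314*x^5 + 17.4223*x^4 + 75.2382*x^3 - 39.1556*x^2 + 16.8908*x + 54.8205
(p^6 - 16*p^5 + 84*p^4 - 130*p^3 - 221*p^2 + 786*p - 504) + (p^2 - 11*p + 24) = p^6 - 16*p^5 + 84*p^4 - 130*p^3 - 220*p^2 + 775*p - 480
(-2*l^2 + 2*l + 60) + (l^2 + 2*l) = -l^2 + 4*l + 60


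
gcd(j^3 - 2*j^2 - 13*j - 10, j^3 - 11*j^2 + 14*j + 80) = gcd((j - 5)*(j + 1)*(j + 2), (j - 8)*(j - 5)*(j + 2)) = j^2 - 3*j - 10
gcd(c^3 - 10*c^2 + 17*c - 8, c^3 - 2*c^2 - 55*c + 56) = c^2 - 9*c + 8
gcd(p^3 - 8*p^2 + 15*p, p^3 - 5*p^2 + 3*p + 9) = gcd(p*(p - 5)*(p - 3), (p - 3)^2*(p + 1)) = p - 3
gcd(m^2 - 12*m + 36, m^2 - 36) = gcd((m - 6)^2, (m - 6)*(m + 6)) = m - 6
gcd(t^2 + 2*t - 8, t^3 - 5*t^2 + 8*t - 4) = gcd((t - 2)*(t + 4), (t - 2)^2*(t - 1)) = t - 2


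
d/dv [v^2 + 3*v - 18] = 2*v + 3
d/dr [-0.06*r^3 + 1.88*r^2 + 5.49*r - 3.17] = -0.18*r^2 + 3.76*r + 5.49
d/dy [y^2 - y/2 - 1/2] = 2*y - 1/2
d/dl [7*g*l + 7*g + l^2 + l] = 7*g + 2*l + 1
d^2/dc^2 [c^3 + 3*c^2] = 6*c + 6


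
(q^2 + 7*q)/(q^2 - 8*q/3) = 3*(q + 7)/(3*q - 8)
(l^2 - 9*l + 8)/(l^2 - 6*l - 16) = (l - 1)/(l + 2)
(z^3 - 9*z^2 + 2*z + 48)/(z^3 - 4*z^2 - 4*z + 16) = (z^2 - 11*z + 24)/(z^2 - 6*z + 8)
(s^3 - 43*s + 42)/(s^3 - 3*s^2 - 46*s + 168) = (s - 1)/(s - 4)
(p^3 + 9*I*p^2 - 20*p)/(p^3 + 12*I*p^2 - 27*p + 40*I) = p*(p + 4*I)/(p^2 + 7*I*p + 8)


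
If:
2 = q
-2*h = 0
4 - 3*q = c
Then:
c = -2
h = 0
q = 2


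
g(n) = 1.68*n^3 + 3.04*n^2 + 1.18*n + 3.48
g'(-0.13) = 0.47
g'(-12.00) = 653.98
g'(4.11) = 111.30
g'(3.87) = 100.19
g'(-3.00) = 28.30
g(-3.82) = -50.31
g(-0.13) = 3.37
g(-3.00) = -18.06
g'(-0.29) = -0.16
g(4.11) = 176.32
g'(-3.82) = 51.50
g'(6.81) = 276.32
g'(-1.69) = 5.30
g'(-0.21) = 0.13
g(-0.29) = 3.35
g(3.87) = 150.95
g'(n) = 5.04*n^2 + 6.08*n + 1.18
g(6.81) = 683.08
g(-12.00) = -2475.96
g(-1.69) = 2.06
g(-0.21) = 3.35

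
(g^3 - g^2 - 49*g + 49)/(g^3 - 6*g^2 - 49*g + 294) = (g - 1)/(g - 6)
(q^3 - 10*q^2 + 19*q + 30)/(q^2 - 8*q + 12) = (q^2 - 4*q - 5)/(q - 2)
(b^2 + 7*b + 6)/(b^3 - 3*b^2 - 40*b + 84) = (b + 1)/(b^2 - 9*b + 14)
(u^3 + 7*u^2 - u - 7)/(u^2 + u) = u + 6 - 7/u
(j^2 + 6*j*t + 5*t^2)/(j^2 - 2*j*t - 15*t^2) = (-j^2 - 6*j*t - 5*t^2)/(-j^2 + 2*j*t + 15*t^2)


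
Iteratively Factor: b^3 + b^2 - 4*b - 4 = (b + 1)*(b^2 - 4) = (b + 1)*(b + 2)*(b - 2)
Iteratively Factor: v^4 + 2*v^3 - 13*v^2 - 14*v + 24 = (v - 1)*(v^3 + 3*v^2 - 10*v - 24) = (v - 1)*(v + 4)*(v^2 - v - 6) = (v - 3)*(v - 1)*(v + 4)*(v + 2)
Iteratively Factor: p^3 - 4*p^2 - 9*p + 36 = (p - 3)*(p^2 - p - 12) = (p - 3)*(p + 3)*(p - 4)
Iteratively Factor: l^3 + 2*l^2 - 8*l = (l - 2)*(l^2 + 4*l) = l*(l - 2)*(l + 4)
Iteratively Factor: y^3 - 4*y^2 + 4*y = (y - 2)*(y^2 - 2*y) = (y - 2)^2*(y)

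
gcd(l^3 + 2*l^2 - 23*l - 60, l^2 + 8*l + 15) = l + 3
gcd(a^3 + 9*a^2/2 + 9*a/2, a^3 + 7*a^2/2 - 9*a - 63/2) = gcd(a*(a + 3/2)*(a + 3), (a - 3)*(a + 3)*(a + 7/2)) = a + 3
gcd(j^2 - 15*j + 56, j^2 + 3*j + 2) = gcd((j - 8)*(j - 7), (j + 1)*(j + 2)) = 1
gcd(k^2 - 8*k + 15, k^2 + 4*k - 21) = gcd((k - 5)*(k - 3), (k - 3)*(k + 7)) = k - 3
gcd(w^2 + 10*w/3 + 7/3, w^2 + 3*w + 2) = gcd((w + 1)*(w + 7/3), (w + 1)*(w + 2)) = w + 1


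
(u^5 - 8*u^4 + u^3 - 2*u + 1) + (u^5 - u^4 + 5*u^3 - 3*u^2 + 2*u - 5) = 2*u^5 - 9*u^4 + 6*u^3 - 3*u^2 - 4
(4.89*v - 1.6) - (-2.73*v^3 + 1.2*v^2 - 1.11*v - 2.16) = 2.73*v^3 - 1.2*v^2 + 6.0*v + 0.56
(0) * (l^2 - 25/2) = 0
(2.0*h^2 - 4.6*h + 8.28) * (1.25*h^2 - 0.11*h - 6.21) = 2.5*h^4 - 5.97*h^3 - 1.564*h^2 + 27.6552*h - 51.4188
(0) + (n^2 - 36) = n^2 - 36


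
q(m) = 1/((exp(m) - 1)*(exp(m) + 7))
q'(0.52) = -0.45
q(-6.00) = -0.14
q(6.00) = 0.00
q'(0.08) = -19.52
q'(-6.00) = 0.00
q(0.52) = 0.17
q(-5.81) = -0.14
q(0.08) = 1.49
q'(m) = -exp(m)/((exp(m) - 1)*(exp(m) + 7)^2) - exp(m)/((exp(m) - 1)^2*(exp(m) + 7)) = 2*(-exp(m) - 3)*exp(m)/(exp(4*m) + 12*exp(3*m) + 22*exp(2*m) - 84*exp(m) + 49)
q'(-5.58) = -0.00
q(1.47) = 0.03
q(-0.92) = -0.22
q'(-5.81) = -0.00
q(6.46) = 0.00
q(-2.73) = -0.15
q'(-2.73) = -0.01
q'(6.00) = 0.00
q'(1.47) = -0.04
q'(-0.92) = -0.14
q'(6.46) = -0.00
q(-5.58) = -0.14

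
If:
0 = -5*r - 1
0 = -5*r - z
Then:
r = -1/5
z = 1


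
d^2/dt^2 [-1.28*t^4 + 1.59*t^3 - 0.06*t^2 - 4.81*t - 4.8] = -15.36*t^2 + 9.54*t - 0.12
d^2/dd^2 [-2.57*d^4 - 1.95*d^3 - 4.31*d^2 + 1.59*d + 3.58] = -30.84*d^2 - 11.7*d - 8.62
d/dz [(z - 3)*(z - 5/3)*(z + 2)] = 3*z^2 - 16*z/3 - 13/3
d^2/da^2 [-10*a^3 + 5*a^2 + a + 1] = 10 - 60*a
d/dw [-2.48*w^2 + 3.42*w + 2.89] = 3.42 - 4.96*w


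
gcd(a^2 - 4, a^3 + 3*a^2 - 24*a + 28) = a - 2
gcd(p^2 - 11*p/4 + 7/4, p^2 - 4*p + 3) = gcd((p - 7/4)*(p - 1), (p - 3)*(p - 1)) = p - 1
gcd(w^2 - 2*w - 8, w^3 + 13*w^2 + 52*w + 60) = w + 2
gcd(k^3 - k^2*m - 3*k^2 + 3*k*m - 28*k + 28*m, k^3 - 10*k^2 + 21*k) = k - 7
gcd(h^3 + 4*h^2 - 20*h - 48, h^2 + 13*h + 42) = h + 6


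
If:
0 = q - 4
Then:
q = 4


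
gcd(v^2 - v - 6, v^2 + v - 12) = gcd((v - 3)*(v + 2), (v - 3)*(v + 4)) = v - 3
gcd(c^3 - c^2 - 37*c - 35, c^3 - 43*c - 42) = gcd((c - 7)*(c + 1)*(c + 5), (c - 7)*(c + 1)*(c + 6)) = c^2 - 6*c - 7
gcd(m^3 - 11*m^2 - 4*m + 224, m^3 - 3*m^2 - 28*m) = m^2 - 3*m - 28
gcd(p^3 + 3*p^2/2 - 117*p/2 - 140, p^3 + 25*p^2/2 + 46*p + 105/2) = p^2 + 19*p/2 + 35/2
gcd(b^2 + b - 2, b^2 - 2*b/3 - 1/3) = b - 1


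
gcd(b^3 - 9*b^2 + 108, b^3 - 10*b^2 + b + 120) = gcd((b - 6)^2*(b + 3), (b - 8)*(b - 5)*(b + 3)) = b + 3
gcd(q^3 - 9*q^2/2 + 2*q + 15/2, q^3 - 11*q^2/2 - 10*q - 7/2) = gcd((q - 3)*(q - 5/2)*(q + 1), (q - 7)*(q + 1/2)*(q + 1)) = q + 1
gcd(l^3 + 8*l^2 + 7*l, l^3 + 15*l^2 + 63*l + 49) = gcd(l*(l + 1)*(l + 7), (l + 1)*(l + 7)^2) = l^2 + 8*l + 7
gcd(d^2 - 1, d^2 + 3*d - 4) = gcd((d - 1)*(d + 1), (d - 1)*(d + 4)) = d - 1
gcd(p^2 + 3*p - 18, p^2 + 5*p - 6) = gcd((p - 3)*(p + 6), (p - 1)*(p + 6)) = p + 6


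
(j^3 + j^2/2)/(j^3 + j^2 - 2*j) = j*(2*j + 1)/(2*(j^2 + j - 2))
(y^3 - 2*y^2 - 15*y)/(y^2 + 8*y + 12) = y*(y^2 - 2*y - 15)/(y^2 + 8*y + 12)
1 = 1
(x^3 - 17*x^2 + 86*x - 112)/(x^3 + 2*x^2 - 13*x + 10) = (x^2 - 15*x + 56)/(x^2 + 4*x - 5)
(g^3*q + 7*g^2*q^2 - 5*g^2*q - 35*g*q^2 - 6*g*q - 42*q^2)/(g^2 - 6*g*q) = q*(g^3 + 7*g^2*q - 5*g^2 - 35*g*q - 6*g - 42*q)/(g*(g - 6*q))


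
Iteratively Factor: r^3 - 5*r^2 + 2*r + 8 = (r + 1)*(r^2 - 6*r + 8) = (r - 4)*(r + 1)*(r - 2)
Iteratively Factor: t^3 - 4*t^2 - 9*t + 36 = (t + 3)*(t^2 - 7*t + 12) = (t - 3)*(t + 3)*(t - 4)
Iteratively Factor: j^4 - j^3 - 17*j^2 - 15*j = (j + 3)*(j^3 - 4*j^2 - 5*j) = (j + 1)*(j + 3)*(j^2 - 5*j) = (j - 5)*(j + 1)*(j + 3)*(j)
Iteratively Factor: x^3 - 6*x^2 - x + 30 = (x - 5)*(x^2 - x - 6) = (x - 5)*(x - 3)*(x + 2)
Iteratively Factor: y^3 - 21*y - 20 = (y + 1)*(y^2 - y - 20) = (y + 1)*(y + 4)*(y - 5)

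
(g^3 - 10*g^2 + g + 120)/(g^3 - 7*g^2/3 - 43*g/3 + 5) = 3*(g - 8)/(3*g - 1)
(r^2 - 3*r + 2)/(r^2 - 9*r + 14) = (r - 1)/(r - 7)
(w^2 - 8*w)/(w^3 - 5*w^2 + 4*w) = (w - 8)/(w^2 - 5*w + 4)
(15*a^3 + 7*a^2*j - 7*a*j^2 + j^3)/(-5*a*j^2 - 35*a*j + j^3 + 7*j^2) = (-3*a^2 - 2*a*j + j^2)/(j*(j + 7))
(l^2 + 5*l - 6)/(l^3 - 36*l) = (l - 1)/(l*(l - 6))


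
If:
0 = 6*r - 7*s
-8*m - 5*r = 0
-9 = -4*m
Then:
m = 9/4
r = -18/5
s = -108/35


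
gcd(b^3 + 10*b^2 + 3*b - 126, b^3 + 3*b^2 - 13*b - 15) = b - 3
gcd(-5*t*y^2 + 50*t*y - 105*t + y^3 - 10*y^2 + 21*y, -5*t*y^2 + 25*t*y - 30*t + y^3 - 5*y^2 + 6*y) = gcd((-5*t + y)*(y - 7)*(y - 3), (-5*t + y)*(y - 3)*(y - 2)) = -5*t*y + 15*t + y^2 - 3*y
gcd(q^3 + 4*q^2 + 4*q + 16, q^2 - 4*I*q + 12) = q + 2*I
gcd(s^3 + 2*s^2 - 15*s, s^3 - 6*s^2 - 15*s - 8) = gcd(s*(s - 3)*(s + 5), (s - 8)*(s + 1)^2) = 1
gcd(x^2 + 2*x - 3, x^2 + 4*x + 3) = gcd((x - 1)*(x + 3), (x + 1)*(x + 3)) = x + 3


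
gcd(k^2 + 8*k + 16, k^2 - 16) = k + 4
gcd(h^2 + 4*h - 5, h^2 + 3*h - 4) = h - 1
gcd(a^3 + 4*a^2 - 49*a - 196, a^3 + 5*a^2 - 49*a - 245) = a^2 - 49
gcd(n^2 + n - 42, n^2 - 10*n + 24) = n - 6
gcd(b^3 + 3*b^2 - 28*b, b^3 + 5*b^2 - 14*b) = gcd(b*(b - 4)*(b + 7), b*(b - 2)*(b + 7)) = b^2 + 7*b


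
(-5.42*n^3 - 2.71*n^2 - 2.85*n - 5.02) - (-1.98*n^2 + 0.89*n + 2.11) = -5.42*n^3 - 0.73*n^2 - 3.74*n - 7.13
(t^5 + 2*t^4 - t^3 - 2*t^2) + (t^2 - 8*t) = t^5 + 2*t^4 - t^3 - t^2 - 8*t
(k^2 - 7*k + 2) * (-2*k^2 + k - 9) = -2*k^4 + 15*k^3 - 20*k^2 + 65*k - 18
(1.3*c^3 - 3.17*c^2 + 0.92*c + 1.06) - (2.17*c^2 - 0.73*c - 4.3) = 1.3*c^3 - 5.34*c^2 + 1.65*c + 5.36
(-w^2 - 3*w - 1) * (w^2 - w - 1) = -w^4 - 2*w^3 + 3*w^2 + 4*w + 1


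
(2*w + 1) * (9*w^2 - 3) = 18*w^3 + 9*w^2 - 6*w - 3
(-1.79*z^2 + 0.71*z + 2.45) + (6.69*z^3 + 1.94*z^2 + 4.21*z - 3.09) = 6.69*z^3 + 0.15*z^2 + 4.92*z - 0.64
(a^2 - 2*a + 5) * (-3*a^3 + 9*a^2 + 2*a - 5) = -3*a^5 + 15*a^4 - 31*a^3 + 36*a^2 + 20*a - 25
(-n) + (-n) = -2*n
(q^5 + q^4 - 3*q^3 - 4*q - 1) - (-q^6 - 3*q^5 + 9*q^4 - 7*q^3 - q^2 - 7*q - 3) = q^6 + 4*q^5 - 8*q^4 + 4*q^3 + q^2 + 3*q + 2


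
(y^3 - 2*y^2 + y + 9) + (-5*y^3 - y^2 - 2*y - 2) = -4*y^3 - 3*y^2 - y + 7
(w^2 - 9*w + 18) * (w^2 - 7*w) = w^4 - 16*w^3 + 81*w^2 - 126*w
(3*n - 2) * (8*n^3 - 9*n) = 24*n^4 - 16*n^3 - 27*n^2 + 18*n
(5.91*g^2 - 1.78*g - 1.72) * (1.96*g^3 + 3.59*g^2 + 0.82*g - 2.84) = 11.5836*g^5 + 17.7281*g^4 - 4.9152*g^3 - 24.4188*g^2 + 3.6448*g + 4.8848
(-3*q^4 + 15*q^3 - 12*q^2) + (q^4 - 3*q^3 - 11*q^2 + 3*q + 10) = -2*q^4 + 12*q^3 - 23*q^2 + 3*q + 10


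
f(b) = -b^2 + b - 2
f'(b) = 1 - 2*b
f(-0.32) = -2.42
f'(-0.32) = 1.64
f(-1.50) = -5.75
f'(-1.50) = 4.00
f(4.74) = -19.73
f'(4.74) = -8.48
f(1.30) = -2.39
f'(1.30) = -1.60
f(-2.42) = -10.28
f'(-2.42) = 5.84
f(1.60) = -2.96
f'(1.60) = -2.20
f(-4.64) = -28.17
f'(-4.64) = 10.28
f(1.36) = -2.49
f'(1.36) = -1.72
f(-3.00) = -14.00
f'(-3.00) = 7.00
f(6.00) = -32.00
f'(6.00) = -11.00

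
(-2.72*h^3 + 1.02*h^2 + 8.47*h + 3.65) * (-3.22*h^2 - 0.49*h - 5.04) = 8.7584*h^5 - 1.9516*h^4 - 14.0644*h^3 - 21.0441*h^2 - 44.4773*h - 18.396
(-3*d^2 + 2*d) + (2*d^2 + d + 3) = -d^2 + 3*d + 3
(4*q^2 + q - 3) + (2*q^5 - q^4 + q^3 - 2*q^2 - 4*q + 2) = 2*q^5 - q^4 + q^3 + 2*q^2 - 3*q - 1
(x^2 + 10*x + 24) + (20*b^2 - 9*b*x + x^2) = 20*b^2 - 9*b*x + 2*x^2 + 10*x + 24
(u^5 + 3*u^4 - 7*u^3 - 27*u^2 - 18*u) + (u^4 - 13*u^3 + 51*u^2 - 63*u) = u^5 + 4*u^4 - 20*u^3 + 24*u^2 - 81*u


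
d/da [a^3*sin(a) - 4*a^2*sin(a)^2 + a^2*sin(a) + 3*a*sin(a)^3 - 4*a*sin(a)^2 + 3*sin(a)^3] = a^3*cos(a) + 3*a^2*sin(a) - 4*a^2*sin(2*a) + a^2*cos(a) + 9*a*sin(a)^2*cos(a) - 8*a*sin(a)^2 + 2*a*sin(a) - 4*a*sin(2*a) + 3*sin(a)^3 + 9*sin(a)^2*cos(a) - 4*sin(a)^2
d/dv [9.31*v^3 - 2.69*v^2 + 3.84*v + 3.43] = 27.93*v^2 - 5.38*v + 3.84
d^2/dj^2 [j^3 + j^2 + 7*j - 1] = 6*j + 2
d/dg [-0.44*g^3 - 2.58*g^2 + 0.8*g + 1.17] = -1.32*g^2 - 5.16*g + 0.8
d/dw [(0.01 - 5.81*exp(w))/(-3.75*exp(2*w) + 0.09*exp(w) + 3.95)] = (-21.7875*exp(2*w) + 0.075*exp(w) - 22.9504)*exp(w)/(14.0625*exp(4*w) - 0.675*exp(3*w) - 29.6169*exp(2*w) + 0.711*exp(w) + 15.6025)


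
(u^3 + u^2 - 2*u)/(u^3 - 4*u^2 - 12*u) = (u - 1)/(u - 6)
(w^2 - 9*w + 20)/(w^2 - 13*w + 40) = (w - 4)/(w - 8)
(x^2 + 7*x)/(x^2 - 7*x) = (x + 7)/(x - 7)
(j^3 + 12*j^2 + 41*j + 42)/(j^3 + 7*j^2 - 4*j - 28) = (j + 3)/(j - 2)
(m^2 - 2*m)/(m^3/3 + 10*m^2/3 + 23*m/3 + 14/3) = 3*m*(m - 2)/(m^3 + 10*m^2 + 23*m + 14)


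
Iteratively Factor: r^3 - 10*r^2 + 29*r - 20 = (r - 4)*(r^2 - 6*r + 5) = (r - 4)*(r - 1)*(r - 5)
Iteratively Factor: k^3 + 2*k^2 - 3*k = (k + 3)*(k^2 - k) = k*(k + 3)*(k - 1)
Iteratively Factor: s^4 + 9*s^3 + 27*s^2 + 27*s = (s)*(s^3 + 9*s^2 + 27*s + 27) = s*(s + 3)*(s^2 + 6*s + 9) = s*(s + 3)^2*(s + 3)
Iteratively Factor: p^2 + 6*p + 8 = (p + 4)*(p + 2)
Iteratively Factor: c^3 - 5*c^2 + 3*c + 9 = (c - 3)*(c^2 - 2*c - 3) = (c - 3)*(c + 1)*(c - 3)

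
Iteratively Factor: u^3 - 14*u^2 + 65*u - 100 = (u - 5)*(u^2 - 9*u + 20) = (u - 5)^2*(u - 4)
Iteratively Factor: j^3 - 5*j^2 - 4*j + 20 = (j - 5)*(j^2 - 4) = (j - 5)*(j - 2)*(j + 2)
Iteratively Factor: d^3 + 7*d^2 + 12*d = (d)*(d^2 + 7*d + 12) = d*(d + 3)*(d + 4)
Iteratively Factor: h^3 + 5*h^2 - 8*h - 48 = (h - 3)*(h^2 + 8*h + 16) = (h - 3)*(h + 4)*(h + 4)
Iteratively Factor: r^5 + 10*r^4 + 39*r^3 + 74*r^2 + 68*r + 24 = (r + 1)*(r^4 + 9*r^3 + 30*r^2 + 44*r + 24) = (r + 1)*(r + 3)*(r^3 + 6*r^2 + 12*r + 8) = (r + 1)*(r + 2)*(r + 3)*(r^2 + 4*r + 4) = (r + 1)*(r + 2)^2*(r + 3)*(r + 2)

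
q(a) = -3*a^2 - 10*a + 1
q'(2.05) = -22.30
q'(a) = -6*a - 10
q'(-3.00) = 8.00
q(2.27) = -37.16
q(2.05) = -32.11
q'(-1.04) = -3.76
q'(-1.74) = 0.44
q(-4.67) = -17.73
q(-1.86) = 9.22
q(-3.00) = 4.00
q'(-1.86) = 1.16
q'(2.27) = -23.62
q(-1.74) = 9.32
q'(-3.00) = 8.00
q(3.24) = -62.89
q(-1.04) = 8.16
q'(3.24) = -29.44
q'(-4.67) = 18.02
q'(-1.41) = -1.54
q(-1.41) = 9.14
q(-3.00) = 4.00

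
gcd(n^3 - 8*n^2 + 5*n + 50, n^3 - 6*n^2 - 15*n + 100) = n^2 - 10*n + 25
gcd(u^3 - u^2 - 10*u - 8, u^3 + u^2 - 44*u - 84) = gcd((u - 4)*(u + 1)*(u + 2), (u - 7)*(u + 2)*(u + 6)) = u + 2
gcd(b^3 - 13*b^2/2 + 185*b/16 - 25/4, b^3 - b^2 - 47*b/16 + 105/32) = b - 5/4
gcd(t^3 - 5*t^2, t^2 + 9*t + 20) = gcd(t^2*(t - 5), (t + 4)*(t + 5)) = 1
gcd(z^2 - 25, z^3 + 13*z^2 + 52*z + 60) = z + 5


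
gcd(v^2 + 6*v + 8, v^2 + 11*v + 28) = v + 4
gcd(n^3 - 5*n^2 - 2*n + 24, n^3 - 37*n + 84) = n^2 - 7*n + 12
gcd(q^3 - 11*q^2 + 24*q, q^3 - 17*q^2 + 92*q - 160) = q - 8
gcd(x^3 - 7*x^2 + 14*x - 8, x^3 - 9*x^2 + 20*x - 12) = x^2 - 3*x + 2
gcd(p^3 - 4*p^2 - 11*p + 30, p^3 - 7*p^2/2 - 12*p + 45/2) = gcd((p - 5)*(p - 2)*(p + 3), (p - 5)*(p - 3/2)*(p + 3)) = p^2 - 2*p - 15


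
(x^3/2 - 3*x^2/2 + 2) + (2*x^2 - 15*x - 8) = x^3/2 + x^2/2 - 15*x - 6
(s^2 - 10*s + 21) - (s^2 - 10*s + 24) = -3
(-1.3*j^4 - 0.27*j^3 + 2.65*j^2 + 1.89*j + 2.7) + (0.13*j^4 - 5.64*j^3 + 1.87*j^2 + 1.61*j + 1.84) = -1.17*j^4 - 5.91*j^3 + 4.52*j^2 + 3.5*j + 4.54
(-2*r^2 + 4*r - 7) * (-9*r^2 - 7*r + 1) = 18*r^4 - 22*r^3 + 33*r^2 + 53*r - 7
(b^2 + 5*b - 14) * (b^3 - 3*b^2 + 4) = b^5 + 2*b^4 - 29*b^3 + 46*b^2 + 20*b - 56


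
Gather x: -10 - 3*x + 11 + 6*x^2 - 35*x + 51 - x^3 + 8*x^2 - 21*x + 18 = -x^3 + 14*x^2 - 59*x + 70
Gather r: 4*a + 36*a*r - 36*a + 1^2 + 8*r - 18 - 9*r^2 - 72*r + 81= -32*a - 9*r^2 + r*(36*a - 64) + 64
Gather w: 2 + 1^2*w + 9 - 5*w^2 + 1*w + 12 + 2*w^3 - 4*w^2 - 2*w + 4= 2*w^3 - 9*w^2 + 27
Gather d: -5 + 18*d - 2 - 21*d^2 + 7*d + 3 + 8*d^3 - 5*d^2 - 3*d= 8*d^3 - 26*d^2 + 22*d - 4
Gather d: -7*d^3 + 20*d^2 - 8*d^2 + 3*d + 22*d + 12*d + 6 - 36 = -7*d^3 + 12*d^2 + 37*d - 30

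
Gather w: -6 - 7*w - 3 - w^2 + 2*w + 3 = -w^2 - 5*w - 6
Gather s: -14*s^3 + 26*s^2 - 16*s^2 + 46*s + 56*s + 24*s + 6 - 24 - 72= -14*s^3 + 10*s^2 + 126*s - 90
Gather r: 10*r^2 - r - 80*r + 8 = 10*r^2 - 81*r + 8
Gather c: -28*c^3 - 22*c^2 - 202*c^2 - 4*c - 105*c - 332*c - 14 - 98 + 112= -28*c^3 - 224*c^2 - 441*c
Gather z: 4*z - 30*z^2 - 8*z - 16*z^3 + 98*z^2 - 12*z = -16*z^3 + 68*z^2 - 16*z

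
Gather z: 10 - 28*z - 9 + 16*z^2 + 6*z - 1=16*z^2 - 22*z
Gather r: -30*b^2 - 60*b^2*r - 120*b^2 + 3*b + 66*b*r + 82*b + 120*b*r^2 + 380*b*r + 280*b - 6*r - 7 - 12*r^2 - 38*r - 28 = -150*b^2 + 365*b + r^2*(120*b - 12) + r*(-60*b^2 + 446*b - 44) - 35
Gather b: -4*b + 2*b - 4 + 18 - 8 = 6 - 2*b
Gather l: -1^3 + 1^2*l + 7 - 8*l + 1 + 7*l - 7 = 0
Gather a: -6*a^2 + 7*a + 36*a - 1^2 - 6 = -6*a^2 + 43*a - 7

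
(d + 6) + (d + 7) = 2*d + 13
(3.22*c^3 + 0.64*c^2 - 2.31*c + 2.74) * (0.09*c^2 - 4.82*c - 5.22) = 0.2898*c^5 - 15.4628*c^4 - 20.1011*c^3 + 8.04*c^2 - 1.1486*c - 14.3028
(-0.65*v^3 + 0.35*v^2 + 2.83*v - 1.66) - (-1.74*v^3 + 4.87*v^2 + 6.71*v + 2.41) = 1.09*v^3 - 4.52*v^2 - 3.88*v - 4.07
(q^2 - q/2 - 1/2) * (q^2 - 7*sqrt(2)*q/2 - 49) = q^4 - 7*sqrt(2)*q^3/2 - q^3/2 - 99*q^2/2 + 7*sqrt(2)*q^2/4 + 7*sqrt(2)*q/4 + 49*q/2 + 49/2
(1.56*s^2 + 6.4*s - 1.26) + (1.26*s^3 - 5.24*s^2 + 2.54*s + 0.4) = 1.26*s^3 - 3.68*s^2 + 8.94*s - 0.86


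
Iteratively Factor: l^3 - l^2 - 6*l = (l - 3)*(l^2 + 2*l) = (l - 3)*(l + 2)*(l)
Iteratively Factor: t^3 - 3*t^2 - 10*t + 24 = (t - 2)*(t^2 - t - 12) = (t - 4)*(t - 2)*(t + 3)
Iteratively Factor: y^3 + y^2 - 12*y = (y - 3)*(y^2 + 4*y) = (y - 3)*(y + 4)*(y)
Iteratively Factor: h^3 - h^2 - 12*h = (h + 3)*(h^2 - 4*h) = h*(h + 3)*(h - 4)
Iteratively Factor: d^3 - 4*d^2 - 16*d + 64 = (d - 4)*(d^2 - 16) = (d - 4)*(d + 4)*(d - 4)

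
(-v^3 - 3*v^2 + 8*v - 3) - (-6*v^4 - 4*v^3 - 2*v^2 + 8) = 6*v^4 + 3*v^3 - v^2 + 8*v - 11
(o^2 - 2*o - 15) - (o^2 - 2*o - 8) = -7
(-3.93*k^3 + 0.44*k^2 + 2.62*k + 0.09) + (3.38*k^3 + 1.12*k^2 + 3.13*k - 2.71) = -0.55*k^3 + 1.56*k^2 + 5.75*k - 2.62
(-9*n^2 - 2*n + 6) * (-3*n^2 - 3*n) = 27*n^4 + 33*n^3 - 12*n^2 - 18*n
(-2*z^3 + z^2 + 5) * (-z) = 2*z^4 - z^3 - 5*z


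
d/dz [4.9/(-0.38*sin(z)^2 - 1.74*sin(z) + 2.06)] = (3.724*sin(z) + 8.526)*cos(z)/(0.38*sin(z)^2 + 1.74*sin(z) - 2.06)^2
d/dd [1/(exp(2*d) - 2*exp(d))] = 2*(1 - exp(d))*exp(-d)/(exp(d) - 2)^2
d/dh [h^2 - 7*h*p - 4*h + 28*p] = 2*h - 7*p - 4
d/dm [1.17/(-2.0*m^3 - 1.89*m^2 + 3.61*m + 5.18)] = (7.02*m^2 + 4.4226*m - 4.2237)/(2.0*m^3 + 1.89*m^2 - 3.61*m - 5.18)^2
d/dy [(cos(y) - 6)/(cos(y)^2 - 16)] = (cos(y)^2 - 12*cos(y) + 16)*sin(y)/(cos(y)^2 - 16)^2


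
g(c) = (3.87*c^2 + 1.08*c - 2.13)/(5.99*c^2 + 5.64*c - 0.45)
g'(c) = (-11.98*c - 5.64)*(3.87*c^2 + 1.08*c - 2.13)/(5.99*c^2 + 5.64*c - 0.45)^2 + (7.74*c + 1.08)/(5.99*c^2 + 5.64*c - 0.45)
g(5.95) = 0.58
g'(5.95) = 0.01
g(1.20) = 0.32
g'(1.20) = 0.27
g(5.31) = 0.57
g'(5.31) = 0.01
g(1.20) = 0.32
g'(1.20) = 0.27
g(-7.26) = 0.71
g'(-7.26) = 0.01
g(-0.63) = 0.78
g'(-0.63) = 1.42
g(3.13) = 0.52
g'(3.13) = 0.04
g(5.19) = 0.57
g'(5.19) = 0.01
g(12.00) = 0.61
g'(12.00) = 0.00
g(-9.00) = 0.70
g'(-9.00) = 0.01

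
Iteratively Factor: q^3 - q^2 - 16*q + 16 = (q - 1)*(q^2 - 16) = (q - 1)*(q + 4)*(q - 4)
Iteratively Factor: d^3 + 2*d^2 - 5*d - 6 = (d + 1)*(d^2 + d - 6) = (d + 1)*(d + 3)*(d - 2)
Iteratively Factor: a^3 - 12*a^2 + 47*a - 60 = (a - 5)*(a^2 - 7*a + 12) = (a - 5)*(a - 3)*(a - 4)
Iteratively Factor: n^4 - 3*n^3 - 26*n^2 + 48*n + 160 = (n - 4)*(n^3 + n^2 - 22*n - 40) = (n - 5)*(n - 4)*(n^2 + 6*n + 8) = (n - 5)*(n - 4)*(n + 2)*(n + 4)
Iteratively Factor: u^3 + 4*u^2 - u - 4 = (u + 4)*(u^2 - 1) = (u + 1)*(u + 4)*(u - 1)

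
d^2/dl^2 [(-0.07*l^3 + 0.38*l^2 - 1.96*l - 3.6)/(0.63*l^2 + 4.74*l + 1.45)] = (-5.55111512312578e-17*l^5 + 4.9960036108132e-16*l^4 - 6.842934*l^3 - 13.54248*l^2 - 54.64221*l - 126.64946)/(0.250047*l^6 + 5.643918*l^5 + 44.190279*l^4 + 132.476364*l^3 + 101.707785*l^2 + 29.89755*l + 3.048625)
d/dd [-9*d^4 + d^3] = d^2*(3 - 36*d)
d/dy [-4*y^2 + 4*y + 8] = 4 - 8*y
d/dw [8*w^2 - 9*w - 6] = 16*w - 9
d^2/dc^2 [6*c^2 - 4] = 12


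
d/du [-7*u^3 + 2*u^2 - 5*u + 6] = -21*u^2 + 4*u - 5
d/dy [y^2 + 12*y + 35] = 2*y + 12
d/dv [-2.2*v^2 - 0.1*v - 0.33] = -4.4*v - 0.1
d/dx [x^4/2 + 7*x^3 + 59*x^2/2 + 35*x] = 2*x^3 + 21*x^2 + 59*x + 35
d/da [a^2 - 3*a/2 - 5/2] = 2*a - 3/2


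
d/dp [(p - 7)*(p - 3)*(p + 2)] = 3*p^2 - 16*p + 1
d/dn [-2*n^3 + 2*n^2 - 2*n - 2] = -6*n^2 + 4*n - 2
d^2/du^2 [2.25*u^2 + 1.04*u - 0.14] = 4.50000000000000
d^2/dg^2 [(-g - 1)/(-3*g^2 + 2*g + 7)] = 2*((-9*g - 1)*(-3*g^2 + 2*g + 7) - 4*(g + 1)*(3*g - 1)^2)/(-3*g^2 + 2*g + 7)^3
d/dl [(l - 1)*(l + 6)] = 2*l + 5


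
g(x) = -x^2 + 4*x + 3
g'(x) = 4 - 2*x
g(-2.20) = -10.64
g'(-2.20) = 8.40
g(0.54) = 4.87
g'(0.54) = 2.92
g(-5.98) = -56.68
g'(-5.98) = 15.96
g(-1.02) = -2.12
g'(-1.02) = 6.04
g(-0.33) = 1.57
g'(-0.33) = 4.66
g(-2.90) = -17.01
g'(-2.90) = 9.80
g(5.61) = -6.03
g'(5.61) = -7.22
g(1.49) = 6.74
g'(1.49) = 1.02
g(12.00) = -93.00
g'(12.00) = -20.00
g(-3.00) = -18.00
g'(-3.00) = 10.00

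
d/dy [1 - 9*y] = -9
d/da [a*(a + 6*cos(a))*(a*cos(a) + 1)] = -a^3*sin(a) - 6*a^2*sin(2*a) + 3*a^2*cos(a) - 6*a*sin(a) + 6*a*cos(2*a) + 8*a + 6*cos(a)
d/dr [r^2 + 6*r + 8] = 2*r + 6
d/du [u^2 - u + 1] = 2*u - 1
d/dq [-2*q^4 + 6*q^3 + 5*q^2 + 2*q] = -8*q^3 + 18*q^2 + 10*q + 2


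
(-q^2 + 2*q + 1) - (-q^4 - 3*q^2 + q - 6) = q^4 + 2*q^2 + q + 7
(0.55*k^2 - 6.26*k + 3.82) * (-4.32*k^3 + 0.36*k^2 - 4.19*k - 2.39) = -2.376*k^5 + 27.2412*k^4 - 21.0605*k^3 + 26.2901*k^2 - 1.0444*k - 9.1298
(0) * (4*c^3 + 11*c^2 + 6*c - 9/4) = 0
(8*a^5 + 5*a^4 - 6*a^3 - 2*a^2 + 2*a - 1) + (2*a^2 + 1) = 8*a^5 + 5*a^4 - 6*a^3 + 2*a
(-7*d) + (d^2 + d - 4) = d^2 - 6*d - 4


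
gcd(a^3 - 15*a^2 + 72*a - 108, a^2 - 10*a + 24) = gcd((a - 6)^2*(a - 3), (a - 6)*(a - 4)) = a - 6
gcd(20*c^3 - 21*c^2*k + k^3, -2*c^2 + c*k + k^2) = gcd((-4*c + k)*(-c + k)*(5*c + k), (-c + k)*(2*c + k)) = c - k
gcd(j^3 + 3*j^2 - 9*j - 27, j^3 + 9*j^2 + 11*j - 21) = j + 3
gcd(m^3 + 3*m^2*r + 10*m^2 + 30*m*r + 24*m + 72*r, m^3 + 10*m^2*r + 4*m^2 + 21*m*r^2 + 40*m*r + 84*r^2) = m^2 + 3*m*r + 4*m + 12*r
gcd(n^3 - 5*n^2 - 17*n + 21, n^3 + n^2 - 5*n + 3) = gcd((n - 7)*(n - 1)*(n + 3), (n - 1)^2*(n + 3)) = n^2 + 2*n - 3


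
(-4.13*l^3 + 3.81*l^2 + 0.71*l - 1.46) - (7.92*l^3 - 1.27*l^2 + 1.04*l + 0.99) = -12.05*l^3 + 5.08*l^2 - 0.33*l - 2.45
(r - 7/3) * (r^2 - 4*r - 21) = r^3 - 19*r^2/3 - 35*r/3 + 49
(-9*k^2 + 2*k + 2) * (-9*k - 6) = 81*k^3 + 36*k^2 - 30*k - 12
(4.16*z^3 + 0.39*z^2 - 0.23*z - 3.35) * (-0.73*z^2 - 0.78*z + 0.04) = -3.0368*z^5 - 3.5295*z^4 + 0.0301*z^3 + 2.6405*z^2 + 2.6038*z - 0.134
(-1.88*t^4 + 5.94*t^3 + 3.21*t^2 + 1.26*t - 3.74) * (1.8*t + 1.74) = -3.384*t^5 + 7.4208*t^4 + 16.1136*t^3 + 7.8534*t^2 - 4.5396*t - 6.5076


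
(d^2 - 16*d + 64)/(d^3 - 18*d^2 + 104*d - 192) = (d - 8)/(d^2 - 10*d + 24)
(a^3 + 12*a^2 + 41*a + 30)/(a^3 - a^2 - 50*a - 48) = (a + 5)/(a - 8)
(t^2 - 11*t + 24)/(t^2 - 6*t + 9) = (t - 8)/(t - 3)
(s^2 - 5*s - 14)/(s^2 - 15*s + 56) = (s + 2)/(s - 8)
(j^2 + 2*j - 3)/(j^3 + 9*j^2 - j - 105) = (j^2 + 2*j - 3)/(j^3 + 9*j^2 - j - 105)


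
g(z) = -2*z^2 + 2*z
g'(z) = 2 - 4*z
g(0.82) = 0.30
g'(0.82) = -1.28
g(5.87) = -57.17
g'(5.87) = -21.48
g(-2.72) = -20.24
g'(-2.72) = 12.88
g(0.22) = 0.34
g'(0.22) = 1.12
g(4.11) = -25.56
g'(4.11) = -14.44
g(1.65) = -2.14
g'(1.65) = -4.60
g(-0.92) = -3.53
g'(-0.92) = 5.68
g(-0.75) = -2.62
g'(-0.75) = 5.00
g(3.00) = -12.00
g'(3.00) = -10.00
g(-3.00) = -24.00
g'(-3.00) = 14.00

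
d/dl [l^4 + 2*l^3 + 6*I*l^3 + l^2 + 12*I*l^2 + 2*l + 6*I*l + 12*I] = 4*l^3 + l^2*(6 + 18*I) + l*(2 + 24*I) + 2 + 6*I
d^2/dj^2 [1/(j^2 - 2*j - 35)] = 2*(j^2 - 2*j - 4*(j - 1)^2 - 35)/(-j^2 + 2*j + 35)^3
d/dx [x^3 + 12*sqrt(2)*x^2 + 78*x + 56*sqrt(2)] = 3*x^2 + 24*sqrt(2)*x + 78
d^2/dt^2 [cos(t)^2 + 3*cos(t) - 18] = -3*cos(t) - 2*cos(2*t)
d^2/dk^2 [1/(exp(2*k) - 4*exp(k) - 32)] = 4*((1 - exp(k))*(-exp(2*k) + 4*exp(k) + 32) - 2*(exp(k) - 2)^2*exp(k))*exp(k)/(-exp(2*k) + 4*exp(k) + 32)^3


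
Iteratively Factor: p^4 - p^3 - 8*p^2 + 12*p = (p - 2)*(p^3 + p^2 - 6*p) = (p - 2)^2*(p^2 + 3*p) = p*(p - 2)^2*(p + 3)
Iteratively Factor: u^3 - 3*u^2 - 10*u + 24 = (u + 3)*(u^2 - 6*u + 8) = (u - 2)*(u + 3)*(u - 4)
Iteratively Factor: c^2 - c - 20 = (c + 4)*(c - 5)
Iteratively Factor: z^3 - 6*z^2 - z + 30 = (z - 3)*(z^2 - 3*z - 10) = (z - 5)*(z - 3)*(z + 2)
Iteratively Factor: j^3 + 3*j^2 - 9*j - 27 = (j - 3)*(j^2 + 6*j + 9) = (j - 3)*(j + 3)*(j + 3)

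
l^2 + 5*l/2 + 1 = (l + 1/2)*(l + 2)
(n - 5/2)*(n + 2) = n^2 - n/2 - 5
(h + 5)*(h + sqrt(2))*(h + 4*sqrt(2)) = h^3 + 5*h^2 + 5*sqrt(2)*h^2 + 8*h + 25*sqrt(2)*h + 40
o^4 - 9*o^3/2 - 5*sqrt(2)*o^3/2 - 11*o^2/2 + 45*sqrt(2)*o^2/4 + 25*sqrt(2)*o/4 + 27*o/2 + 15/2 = (o - 5)*(o + 1/2)*(o - 3*sqrt(2))*(o + sqrt(2)/2)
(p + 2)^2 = p^2 + 4*p + 4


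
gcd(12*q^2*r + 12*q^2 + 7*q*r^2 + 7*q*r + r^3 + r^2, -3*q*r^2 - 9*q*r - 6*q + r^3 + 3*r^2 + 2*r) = r + 1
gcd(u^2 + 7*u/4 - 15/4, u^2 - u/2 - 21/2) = u + 3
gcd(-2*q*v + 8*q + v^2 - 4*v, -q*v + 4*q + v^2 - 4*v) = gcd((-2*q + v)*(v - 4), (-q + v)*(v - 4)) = v - 4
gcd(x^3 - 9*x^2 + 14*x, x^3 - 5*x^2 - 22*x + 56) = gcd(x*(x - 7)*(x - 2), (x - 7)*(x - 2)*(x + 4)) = x^2 - 9*x + 14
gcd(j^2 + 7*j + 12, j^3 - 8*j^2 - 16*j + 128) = j + 4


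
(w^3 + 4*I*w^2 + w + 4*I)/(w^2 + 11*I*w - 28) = (w^2 + 1)/(w + 7*I)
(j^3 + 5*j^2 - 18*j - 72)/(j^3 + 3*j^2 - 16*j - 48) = (j + 6)/(j + 4)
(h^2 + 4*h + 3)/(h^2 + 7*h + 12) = (h + 1)/(h + 4)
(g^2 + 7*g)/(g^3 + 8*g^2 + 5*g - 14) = g/(g^2 + g - 2)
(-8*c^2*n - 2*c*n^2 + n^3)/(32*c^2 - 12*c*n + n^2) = n*(-2*c - n)/(8*c - n)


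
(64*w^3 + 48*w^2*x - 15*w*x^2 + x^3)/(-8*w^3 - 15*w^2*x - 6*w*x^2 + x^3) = (-8*w + x)/(w + x)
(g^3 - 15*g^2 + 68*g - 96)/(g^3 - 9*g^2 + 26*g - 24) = (g - 8)/(g - 2)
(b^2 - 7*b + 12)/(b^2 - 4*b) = (b - 3)/b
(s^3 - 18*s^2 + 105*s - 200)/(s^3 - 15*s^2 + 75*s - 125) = (s - 8)/(s - 5)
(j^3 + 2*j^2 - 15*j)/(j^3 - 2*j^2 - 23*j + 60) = j/(j - 4)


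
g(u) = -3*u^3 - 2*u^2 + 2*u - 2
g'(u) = -9*u^2 - 4*u + 2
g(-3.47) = 92.32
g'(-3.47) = -92.49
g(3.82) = -190.77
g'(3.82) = -144.61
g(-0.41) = -2.95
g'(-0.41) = 2.13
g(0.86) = -3.67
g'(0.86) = -8.10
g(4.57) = -320.96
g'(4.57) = -204.24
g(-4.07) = 158.99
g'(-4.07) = -130.80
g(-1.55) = 1.27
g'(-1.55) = -13.42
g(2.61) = -63.74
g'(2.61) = -69.75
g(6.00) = -710.00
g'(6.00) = -346.00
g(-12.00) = 4870.00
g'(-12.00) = -1246.00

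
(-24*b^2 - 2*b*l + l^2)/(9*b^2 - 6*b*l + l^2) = (-24*b^2 - 2*b*l + l^2)/(9*b^2 - 6*b*l + l^2)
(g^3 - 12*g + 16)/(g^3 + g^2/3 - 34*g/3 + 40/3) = 3*(g - 2)/(3*g - 5)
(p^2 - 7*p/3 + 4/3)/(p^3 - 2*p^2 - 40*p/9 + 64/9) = 3*(p - 1)/(3*p^2 - 2*p - 16)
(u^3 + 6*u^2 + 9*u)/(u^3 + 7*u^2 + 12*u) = (u + 3)/(u + 4)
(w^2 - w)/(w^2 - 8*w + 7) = w/(w - 7)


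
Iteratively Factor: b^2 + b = (b + 1)*(b)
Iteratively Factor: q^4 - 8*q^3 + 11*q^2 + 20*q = (q - 4)*(q^3 - 4*q^2 - 5*q) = (q - 4)*(q + 1)*(q^2 - 5*q) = (q - 5)*(q - 4)*(q + 1)*(q)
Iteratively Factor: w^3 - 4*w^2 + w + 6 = (w + 1)*(w^2 - 5*w + 6) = (w - 3)*(w + 1)*(w - 2)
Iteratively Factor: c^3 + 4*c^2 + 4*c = (c + 2)*(c^2 + 2*c) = c*(c + 2)*(c + 2)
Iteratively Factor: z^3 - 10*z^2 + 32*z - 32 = (z - 4)*(z^2 - 6*z + 8) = (z - 4)*(z - 2)*(z - 4)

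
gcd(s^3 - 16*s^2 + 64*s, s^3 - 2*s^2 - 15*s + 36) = 1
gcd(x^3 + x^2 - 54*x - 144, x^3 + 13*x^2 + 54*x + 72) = x^2 + 9*x + 18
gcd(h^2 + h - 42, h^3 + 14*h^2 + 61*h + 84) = h + 7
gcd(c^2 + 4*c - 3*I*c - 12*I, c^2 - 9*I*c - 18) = c - 3*I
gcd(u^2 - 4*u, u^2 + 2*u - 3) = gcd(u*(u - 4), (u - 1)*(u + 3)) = 1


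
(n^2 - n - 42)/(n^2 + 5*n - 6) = (n - 7)/(n - 1)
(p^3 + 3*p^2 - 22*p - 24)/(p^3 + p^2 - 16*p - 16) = (p + 6)/(p + 4)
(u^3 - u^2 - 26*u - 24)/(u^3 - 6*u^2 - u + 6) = (u + 4)/(u - 1)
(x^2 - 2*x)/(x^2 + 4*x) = (x - 2)/(x + 4)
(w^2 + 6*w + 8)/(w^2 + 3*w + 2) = (w + 4)/(w + 1)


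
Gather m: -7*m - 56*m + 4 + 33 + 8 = 45 - 63*m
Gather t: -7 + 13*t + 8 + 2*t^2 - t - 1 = 2*t^2 + 12*t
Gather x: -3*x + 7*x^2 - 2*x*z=7*x^2 + x*(-2*z - 3)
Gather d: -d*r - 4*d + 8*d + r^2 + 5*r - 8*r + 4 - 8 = d*(4 - r) + r^2 - 3*r - 4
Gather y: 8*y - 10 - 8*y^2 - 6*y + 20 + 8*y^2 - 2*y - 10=0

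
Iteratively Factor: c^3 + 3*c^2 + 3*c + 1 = (c + 1)*(c^2 + 2*c + 1) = (c + 1)^2*(c + 1)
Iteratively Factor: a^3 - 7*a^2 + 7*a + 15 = (a - 5)*(a^2 - 2*a - 3) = (a - 5)*(a - 3)*(a + 1)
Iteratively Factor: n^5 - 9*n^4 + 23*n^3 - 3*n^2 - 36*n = (n)*(n^4 - 9*n^3 + 23*n^2 - 3*n - 36) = n*(n - 3)*(n^3 - 6*n^2 + 5*n + 12) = n*(n - 4)*(n - 3)*(n^2 - 2*n - 3) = n*(n - 4)*(n - 3)^2*(n + 1)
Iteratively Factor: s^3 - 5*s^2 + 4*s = (s - 4)*(s^2 - s) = (s - 4)*(s - 1)*(s)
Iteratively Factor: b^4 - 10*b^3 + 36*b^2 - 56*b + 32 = (b - 4)*(b^3 - 6*b^2 + 12*b - 8) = (b - 4)*(b - 2)*(b^2 - 4*b + 4) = (b - 4)*(b - 2)^2*(b - 2)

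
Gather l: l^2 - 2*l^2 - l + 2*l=-l^2 + l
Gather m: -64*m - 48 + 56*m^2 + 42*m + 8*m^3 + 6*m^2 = 8*m^3 + 62*m^2 - 22*m - 48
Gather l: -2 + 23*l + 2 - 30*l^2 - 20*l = -30*l^2 + 3*l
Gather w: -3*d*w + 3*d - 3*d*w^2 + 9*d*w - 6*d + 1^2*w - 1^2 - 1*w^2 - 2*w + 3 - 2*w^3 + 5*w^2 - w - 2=-3*d - 2*w^3 + w^2*(4 - 3*d) + w*(6*d - 2)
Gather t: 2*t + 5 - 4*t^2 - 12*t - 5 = -4*t^2 - 10*t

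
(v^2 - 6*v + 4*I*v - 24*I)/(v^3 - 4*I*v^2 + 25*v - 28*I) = (v - 6)/(v^2 - 8*I*v - 7)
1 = 1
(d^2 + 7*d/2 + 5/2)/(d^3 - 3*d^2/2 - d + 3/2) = (2*d + 5)/(2*d^2 - 5*d + 3)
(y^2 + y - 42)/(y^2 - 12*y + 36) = (y + 7)/(y - 6)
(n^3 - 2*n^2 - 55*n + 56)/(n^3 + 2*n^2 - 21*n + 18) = (n^2 - n - 56)/(n^2 + 3*n - 18)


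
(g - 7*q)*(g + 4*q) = g^2 - 3*g*q - 28*q^2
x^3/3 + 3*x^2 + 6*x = x*(x/3 + 1)*(x + 6)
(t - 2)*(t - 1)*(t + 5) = t^3 + 2*t^2 - 13*t + 10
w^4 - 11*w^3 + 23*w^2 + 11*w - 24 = (w - 8)*(w - 3)*(w - 1)*(w + 1)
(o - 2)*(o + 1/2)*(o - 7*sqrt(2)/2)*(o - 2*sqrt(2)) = o^4 - 11*sqrt(2)*o^3/2 - 3*o^3/2 + 33*sqrt(2)*o^2/4 + 13*o^2 - 21*o + 11*sqrt(2)*o/2 - 14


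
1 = 1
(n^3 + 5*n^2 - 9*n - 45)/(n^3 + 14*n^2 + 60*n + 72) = (n^3 + 5*n^2 - 9*n - 45)/(n^3 + 14*n^2 + 60*n + 72)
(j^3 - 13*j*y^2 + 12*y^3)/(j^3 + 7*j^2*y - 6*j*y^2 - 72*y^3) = (j - y)/(j + 6*y)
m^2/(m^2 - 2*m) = m/(m - 2)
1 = 1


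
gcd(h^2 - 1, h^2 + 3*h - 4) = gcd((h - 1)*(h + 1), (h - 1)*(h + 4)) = h - 1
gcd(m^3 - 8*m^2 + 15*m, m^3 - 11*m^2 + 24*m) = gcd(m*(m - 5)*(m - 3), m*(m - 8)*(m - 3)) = m^2 - 3*m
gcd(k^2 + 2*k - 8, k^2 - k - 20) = k + 4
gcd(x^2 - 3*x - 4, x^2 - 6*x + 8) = x - 4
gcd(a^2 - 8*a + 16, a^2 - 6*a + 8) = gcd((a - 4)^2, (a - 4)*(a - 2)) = a - 4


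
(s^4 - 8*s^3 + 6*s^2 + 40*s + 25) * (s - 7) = s^5 - 15*s^4 + 62*s^3 - 2*s^2 - 255*s - 175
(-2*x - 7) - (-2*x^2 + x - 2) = 2*x^2 - 3*x - 5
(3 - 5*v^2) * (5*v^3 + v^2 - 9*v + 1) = -25*v^5 - 5*v^4 + 60*v^3 - 2*v^2 - 27*v + 3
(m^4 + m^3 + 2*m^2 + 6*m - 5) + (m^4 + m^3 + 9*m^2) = 2*m^4 + 2*m^3 + 11*m^2 + 6*m - 5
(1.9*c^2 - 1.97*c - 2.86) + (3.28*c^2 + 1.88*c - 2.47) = 5.18*c^2 - 0.0900000000000001*c - 5.33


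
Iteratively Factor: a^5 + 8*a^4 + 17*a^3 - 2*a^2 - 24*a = (a + 2)*(a^4 + 6*a^3 + 5*a^2 - 12*a) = a*(a + 2)*(a^3 + 6*a^2 + 5*a - 12) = a*(a + 2)*(a + 4)*(a^2 + 2*a - 3) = a*(a + 2)*(a + 3)*(a + 4)*(a - 1)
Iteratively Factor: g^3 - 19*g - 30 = (g + 2)*(g^2 - 2*g - 15) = (g + 2)*(g + 3)*(g - 5)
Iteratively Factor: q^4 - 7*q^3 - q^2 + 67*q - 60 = (q - 1)*(q^3 - 6*q^2 - 7*q + 60) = (q - 5)*(q - 1)*(q^2 - q - 12) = (q - 5)*(q - 1)*(q + 3)*(q - 4)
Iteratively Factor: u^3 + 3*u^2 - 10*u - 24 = (u + 4)*(u^2 - u - 6) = (u - 3)*(u + 4)*(u + 2)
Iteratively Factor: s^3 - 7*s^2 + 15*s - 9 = (s - 3)*(s^2 - 4*s + 3) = (s - 3)^2*(s - 1)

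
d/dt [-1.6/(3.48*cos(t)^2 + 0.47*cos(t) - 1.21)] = -(11.136*cos(t) + 0.752)*sin(t)/(3.48*cos(t)^2 + 0.47*cos(t) - 1.21)^2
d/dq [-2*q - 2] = -2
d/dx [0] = 0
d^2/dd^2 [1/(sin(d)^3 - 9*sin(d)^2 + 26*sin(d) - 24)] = (-9*sin(d)^6 + 99*sin(d)^5 - 364*sin(d)^4 + 342*sin(d)^3 + 830*sin(d)^2 - 1884*sin(d) + 920)/(sin(d)^3 - 9*sin(d)^2 + 26*sin(d) - 24)^3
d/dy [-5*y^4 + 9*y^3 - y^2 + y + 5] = -20*y^3 + 27*y^2 - 2*y + 1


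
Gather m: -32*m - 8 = -32*m - 8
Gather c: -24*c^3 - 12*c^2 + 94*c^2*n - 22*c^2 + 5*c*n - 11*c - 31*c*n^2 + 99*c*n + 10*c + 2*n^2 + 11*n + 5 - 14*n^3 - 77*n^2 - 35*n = -24*c^3 + c^2*(94*n - 34) + c*(-31*n^2 + 104*n - 1) - 14*n^3 - 75*n^2 - 24*n + 5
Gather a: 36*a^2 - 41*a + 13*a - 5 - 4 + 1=36*a^2 - 28*a - 8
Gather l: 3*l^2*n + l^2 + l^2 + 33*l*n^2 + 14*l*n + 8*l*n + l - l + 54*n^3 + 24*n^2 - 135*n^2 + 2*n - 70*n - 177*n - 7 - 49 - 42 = l^2*(3*n + 2) + l*(33*n^2 + 22*n) + 54*n^3 - 111*n^2 - 245*n - 98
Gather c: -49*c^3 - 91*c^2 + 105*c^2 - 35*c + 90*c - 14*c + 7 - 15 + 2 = -49*c^3 + 14*c^2 + 41*c - 6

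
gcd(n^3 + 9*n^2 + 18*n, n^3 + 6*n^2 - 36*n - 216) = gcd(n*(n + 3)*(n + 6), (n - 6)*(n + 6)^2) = n + 6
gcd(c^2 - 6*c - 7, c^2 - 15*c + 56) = c - 7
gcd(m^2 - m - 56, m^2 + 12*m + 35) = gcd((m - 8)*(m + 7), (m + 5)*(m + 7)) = m + 7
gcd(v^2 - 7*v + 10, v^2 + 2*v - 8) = v - 2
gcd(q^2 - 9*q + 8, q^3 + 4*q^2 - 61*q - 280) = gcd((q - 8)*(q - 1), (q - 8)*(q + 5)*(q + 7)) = q - 8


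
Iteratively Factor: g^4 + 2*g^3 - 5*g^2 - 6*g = (g + 1)*(g^3 + g^2 - 6*g) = (g - 2)*(g + 1)*(g^2 + 3*g) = g*(g - 2)*(g + 1)*(g + 3)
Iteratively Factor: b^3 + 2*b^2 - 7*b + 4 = (b + 4)*(b^2 - 2*b + 1) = (b - 1)*(b + 4)*(b - 1)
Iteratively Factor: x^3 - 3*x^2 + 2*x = (x - 1)*(x^2 - 2*x) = x*(x - 1)*(x - 2)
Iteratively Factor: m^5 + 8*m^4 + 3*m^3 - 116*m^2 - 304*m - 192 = (m + 4)*(m^4 + 4*m^3 - 13*m^2 - 64*m - 48) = (m + 3)*(m + 4)*(m^3 + m^2 - 16*m - 16) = (m + 1)*(m + 3)*(m + 4)*(m^2 - 16) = (m - 4)*(m + 1)*(m + 3)*(m + 4)*(m + 4)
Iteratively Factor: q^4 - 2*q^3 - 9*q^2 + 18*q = (q)*(q^3 - 2*q^2 - 9*q + 18) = q*(q - 2)*(q^2 - 9) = q*(q - 2)*(q + 3)*(q - 3)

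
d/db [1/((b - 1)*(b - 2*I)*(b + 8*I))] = (-(b - 1)*(b - 2*I) - (b - 1)*(b + 8*I) - (b - 2*I)*(b + 8*I))/((b - 1)^2*(b - 2*I)^2*(b + 8*I)^2)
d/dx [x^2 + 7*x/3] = 2*x + 7/3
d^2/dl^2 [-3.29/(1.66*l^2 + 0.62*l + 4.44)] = (18.131848*l^2 + 6.772136*l - 3.29*(3.32*l + 0.62)*(6.64*l + 1.24) + 48.497232)/(1.66*l^2 + 0.62*l + 4.44)^3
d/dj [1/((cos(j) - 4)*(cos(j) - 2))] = 2*(cos(j) - 3)*sin(j)/((cos(j) - 4)^2*(cos(j) - 2)^2)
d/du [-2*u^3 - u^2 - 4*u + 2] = -6*u^2 - 2*u - 4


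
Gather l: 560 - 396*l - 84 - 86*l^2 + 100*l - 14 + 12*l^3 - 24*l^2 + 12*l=12*l^3 - 110*l^2 - 284*l + 462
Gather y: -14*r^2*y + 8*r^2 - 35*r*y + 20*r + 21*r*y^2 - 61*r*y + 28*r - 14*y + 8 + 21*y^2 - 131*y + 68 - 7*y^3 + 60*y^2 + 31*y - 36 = 8*r^2 + 48*r - 7*y^3 + y^2*(21*r + 81) + y*(-14*r^2 - 96*r - 114) + 40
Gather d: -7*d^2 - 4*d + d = -7*d^2 - 3*d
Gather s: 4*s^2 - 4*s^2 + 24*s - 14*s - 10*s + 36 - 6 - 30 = 0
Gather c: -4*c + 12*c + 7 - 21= 8*c - 14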